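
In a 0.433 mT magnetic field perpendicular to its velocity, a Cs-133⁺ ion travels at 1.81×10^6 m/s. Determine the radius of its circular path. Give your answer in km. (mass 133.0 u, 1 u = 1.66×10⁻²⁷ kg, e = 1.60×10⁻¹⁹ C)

r ≈ 5.77 km

The magnetic force provides the centripetal force: qvB = mv²/r, so r = mv/(qB).
r = (2.21×10^-25 kg)(1.81×10^6 m/s) / [(1×1.60×10^-19 C)(4.33×10^-4 T)] = 5770 m.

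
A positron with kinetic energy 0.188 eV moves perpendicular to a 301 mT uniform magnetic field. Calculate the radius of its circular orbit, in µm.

r ≈ 4.86 µm

Convert the energy: K = 0.188 eV = 3.01×10^-20 J.
v = √(2K/m) = √(2·3.01×10^-20/9.11×10^-31) = 2.57×10^5 m/s.
r = mv/(qB) = (9.11×10^-31)(2.57×10^5) / [(1×1.60×10^-19)(0.301)] = 4.86×10^-6 m.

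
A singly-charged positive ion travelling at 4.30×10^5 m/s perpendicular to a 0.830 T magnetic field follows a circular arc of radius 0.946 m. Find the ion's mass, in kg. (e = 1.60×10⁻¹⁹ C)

m ≈ 2.92×10^-25 kg

qvB = mv²/r ⇒ m = qBr/v.
m = (1×1.60×10^-19)(0.830)(0.946) / (4.30×10^5) = 2.92×10^-25 kg.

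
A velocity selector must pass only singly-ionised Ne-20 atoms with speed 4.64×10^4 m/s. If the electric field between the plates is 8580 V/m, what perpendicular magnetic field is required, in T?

B ≈ 0.185 T

qE = qvB ⇒ B = E/v = (8580) / (4.64×10^4) = 0.185 T.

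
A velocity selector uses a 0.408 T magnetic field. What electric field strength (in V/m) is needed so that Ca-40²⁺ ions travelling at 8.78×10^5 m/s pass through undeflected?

qE = qvB ⇒ E = vB = (8.78×10^5)(0.408) = 3.58×10^5 V/m.

E ≈ 3.58×10^5 V/m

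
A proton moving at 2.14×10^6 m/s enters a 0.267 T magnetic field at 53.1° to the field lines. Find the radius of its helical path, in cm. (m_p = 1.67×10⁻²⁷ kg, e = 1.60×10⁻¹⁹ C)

Only the perpendicular component v⊥ = v sin53.1° = 1.71×10^6 m/s is bent by the field.
r = m v⊥ /(qB) = (1.67×10^-27)(1.71×10^6) / [(1×1.60×10^-19)(0.267)] = 0.0669 m.

r ≈ 6.69 cm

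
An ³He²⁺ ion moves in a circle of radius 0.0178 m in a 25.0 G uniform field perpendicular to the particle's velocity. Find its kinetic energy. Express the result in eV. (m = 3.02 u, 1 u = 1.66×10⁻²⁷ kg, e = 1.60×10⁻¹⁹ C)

K ≈ 0.126 eV

v = qBr/m = (2×1.60×10^-19)(2.50×10^-3)(0.0178) / (5.01×10^-27) = 2840 m/s.
K = ½mv² = 0.5·(5.01×10^-27)·(2840)² = 2.02×10^-20 J = 0.126 eV.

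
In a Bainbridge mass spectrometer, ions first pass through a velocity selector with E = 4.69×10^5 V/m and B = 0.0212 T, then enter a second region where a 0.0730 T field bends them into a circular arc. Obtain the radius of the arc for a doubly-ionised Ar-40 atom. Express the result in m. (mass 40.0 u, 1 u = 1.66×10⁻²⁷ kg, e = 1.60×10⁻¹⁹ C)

r ≈ 62.9 m

The selector passes v = E/B = 4.69×10^5/0.0212 = 2.21×10^7 m/s.
In the deflection region, r = mv/(qB₂) = (6.64×10^-26)(2.21×10^7) / [(2×1.60×10^-19)(0.0730)] = 62.9 m.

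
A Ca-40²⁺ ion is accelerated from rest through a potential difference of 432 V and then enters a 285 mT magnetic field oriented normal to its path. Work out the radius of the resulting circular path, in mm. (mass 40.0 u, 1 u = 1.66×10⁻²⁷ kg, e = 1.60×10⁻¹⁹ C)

r ≈ 47.0 mm

The kinetic energy gained is K = qV = (2×1.60×10^-19)(432) = 1.38×10^-16 J.
v = √(2K/m) = 6.45×10^4 m/s.
r = mv/(qB) = (6.64×10^-26)(6.45×10^4) / [(2×1.60×10^-19)(0.285)] = 0.0470 m.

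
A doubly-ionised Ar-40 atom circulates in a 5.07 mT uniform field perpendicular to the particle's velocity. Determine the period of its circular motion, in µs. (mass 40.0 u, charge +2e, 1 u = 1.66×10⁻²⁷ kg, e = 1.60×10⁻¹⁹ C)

The cyclotron period is independent of speed: T = 2πm/(qB).
T = 2π(6.64×10^-26) / [(2×1.60×10^-19)(5.07×10^-3)] = 2.57×10^-4 s.

T ≈ 257 µs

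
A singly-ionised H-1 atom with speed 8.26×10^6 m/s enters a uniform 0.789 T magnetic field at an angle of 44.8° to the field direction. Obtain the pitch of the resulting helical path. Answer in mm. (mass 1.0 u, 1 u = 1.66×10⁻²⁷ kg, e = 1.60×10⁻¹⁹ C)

pitch ≈ 484 mm

The velocity component along B is v∥ = v cos44.8° = 5.86×10^6 m/s.
The cyclotron period T = 2πm/(qB) = 8.26×10^-8 s is set by m, q, B alone.
Pitch = v∥·T = (5.86×10^6)(8.26×10^-8) = 0.484 m.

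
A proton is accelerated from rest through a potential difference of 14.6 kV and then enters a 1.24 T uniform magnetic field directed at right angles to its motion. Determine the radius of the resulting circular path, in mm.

The kinetic energy gained is K = qV = (1×1.60×10^-19)(1.46×10^4) = 2.34×10^-15 J.
v = √(2K/m) = 1.67×10^6 m/s.
r = mv/(qB) = (1.67×10^-27)(1.67×10^6) / [(1×1.60×10^-19)(1.24)] = 0.0141 m.

r ≈ 14.1 mm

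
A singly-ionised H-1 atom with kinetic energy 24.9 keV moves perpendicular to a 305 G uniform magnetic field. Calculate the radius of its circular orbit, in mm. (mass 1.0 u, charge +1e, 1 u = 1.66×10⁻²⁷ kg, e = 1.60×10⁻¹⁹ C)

Convert the energy: K = 24.9 keV = 3.98×10^-15 J.
v = √(2K/m) = √(2·3.98×10^-15/1.66×10^-27) = 2.19×10^6 m/s.
r = mv/(qB) = (1.66×10^-27)(2.19×10^6) / [(1×1.60×10^-19)(0.0305)] = 0.745 m.

r ≈ 745 mm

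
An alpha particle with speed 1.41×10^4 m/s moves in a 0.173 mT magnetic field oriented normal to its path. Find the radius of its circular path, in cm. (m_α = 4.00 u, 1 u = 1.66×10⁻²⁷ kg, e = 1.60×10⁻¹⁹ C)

r ≈ 169 cm

The magnetic force provides the centripetal force: qvB = mv²/r, so r = mv/(qB).
r = (6.64×10^-27 kg)(1.41×10^4 m/s) / [(2×1.60×10^-19 C)(1.73×10^-4 T)] = 1.69 m.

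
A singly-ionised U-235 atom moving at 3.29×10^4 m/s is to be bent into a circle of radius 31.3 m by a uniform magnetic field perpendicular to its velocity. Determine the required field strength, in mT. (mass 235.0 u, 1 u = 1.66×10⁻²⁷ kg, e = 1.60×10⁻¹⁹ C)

B ≈ 2.56 mT

qvB = mv²/r gives B = mv/(qr).
B = (3.90×10^-25)(3.29×10^4) / [(1×1.60×10^-19)(31.3)] = 2.56×10^-3 T.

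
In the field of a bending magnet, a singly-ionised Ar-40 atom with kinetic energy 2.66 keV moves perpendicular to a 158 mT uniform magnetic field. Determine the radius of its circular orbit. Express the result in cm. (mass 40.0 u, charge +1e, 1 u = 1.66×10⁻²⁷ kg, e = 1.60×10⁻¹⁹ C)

Convert the energy: K = 2.66 keV = 4.26×10^-16 J.
v = √(2K/m) = √(2·4.26×10^-16/6.64×10^-26) = 1.13×10^5 m/s.
r = mv/(qB) = (6.64×10^-26)(1.13×10^5) / [(1×1.60×10^-19)(0.158)] = 0.297 m.

r ≈ 29.7 cm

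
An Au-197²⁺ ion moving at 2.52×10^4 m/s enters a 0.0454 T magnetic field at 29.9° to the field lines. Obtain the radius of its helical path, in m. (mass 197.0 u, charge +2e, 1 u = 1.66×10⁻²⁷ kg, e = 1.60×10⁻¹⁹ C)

Only the perpendicular component v⊥ = v sin29.9° = 1.26×10^4 m/s is bent by the field.
r = m v⊥ /(qB) = (3.27×10^-25)(1.26×10^4) / [(2×1.60×10^-19)(0.0454)] = 0.283 m.

r ≈ 0.283 m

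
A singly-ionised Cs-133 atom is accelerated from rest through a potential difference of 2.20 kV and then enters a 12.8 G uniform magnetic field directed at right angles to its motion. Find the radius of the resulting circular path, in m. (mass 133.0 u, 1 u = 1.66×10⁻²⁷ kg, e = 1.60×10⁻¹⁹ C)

The kinetic energy gained is K = qV = (1×1.60×10^-19)(2200) = 3.52×10^-16 J.
v = √(2K/m) = 5.65×10^4 m/s.
r = mv/(qB) = (2.21×10^-25)(5.65×10^4) / [(1×1.60×10^-19)(1.28×10^-3)] = 60.9 m.

r ≈ 60.9 m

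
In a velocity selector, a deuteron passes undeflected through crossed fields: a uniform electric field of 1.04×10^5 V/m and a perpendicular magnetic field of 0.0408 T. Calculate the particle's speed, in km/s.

For zero net force, qE = qvB, so v = E/B.
v = (1.04×10^5) / (0.0408) = 2.55×10^6 m/s.

v ≈ 2550 km/s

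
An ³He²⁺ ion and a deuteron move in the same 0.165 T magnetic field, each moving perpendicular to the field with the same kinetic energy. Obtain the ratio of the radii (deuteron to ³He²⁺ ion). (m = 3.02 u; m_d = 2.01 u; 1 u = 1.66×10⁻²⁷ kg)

ratio ≈ 1.63

r = √(2mK)/(qB) ⇒ at equal K, r ∝ √m/q.
r_{deuteron}/r_{³He²⁺ ion} = 1.63.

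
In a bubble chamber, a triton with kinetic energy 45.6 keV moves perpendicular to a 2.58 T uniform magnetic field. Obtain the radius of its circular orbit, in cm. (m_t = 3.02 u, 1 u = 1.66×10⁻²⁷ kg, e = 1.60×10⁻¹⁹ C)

Convert the energy: K = 45.6 keV = 7.30×10^-15 J.
v = √(2K/m) = √(2·7.30×10^-15/5.01×10^-27) = 1.71×10^6 m/s.
r = mv/(qB) = (5.01×10^-27)(1.71×10^6) / [(1×1.60×10^-19)(2.58)] = 0.0207 m.

r ≈ 2.07 cm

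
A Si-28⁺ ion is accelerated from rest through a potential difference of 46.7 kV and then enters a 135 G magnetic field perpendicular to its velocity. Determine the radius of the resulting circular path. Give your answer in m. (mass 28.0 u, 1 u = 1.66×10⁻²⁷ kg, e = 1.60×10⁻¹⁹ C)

r ≈ 12.2 m

The kinetic energy gained is K = qV = (1×1.60×10^-19)(4.67×10^4) = 7.47×10^-15 J.
v = √(2K/m) = 5.67×10^5 m/s.
r = mv/(qB) = (4.65×10^-26)(5.67×10^5) / [(1×1.60×10^-19)(0.0135)] = 12.2 m.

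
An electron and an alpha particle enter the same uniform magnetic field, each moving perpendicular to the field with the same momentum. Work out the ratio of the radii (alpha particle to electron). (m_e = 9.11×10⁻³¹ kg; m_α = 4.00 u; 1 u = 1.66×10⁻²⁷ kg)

ratio ≈ 0.500

r = p/(qB) ⇒ at equal p, r ∝ 1/q.
r_{alpha particle}/r_{electron} = 0.500.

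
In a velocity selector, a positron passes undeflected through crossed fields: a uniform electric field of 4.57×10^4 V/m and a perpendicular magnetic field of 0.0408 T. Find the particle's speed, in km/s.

v ≈ 1120 km/s

For zero net force, qE = qvB, so v = E/B.
v = (4.57×10^4) / (0.0408) = 1.12×10^6 m/s.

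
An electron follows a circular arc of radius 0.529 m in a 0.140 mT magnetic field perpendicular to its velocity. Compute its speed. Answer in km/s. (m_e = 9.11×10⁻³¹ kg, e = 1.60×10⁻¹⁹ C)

v ≈ 13000 km/s

From qvB = mv²/r, v = qBr/m.
v = (1×1.60×10^-19)(1.40×10^-4)(0.529) / (9.11×10^-31) = 1.30×10^7 m/s.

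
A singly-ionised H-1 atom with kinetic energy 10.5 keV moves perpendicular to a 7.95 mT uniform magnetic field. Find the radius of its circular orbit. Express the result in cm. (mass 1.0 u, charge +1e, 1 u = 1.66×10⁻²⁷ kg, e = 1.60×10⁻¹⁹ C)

Convert the energy: K = 10.5 keV = 1.68×10^-15 J.
v = √(2K/m) = √(2·1.68×10^-15/1.66×10^-27) = 1.42×10^6 m/s.
r = mv/(qB) = (1.66×10^-27)(1.42×10^6) / [(1×1.60×10^-19)(7.95×10^-3)] = 1.86 m.

r ≈ 186 cm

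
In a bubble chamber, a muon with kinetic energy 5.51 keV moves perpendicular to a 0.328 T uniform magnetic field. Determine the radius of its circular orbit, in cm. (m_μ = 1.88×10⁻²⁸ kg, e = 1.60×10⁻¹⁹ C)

Convert the energy: K = 5.51 keV = 8.82×10^-16 J.
v = √(2K/m) = √(2·8.82×10^-16/1.88×10^-28) = 3.06×10^6 m/s.
r = mv/(qB) = (1.88×10^-28)(3.06×10^6) / [(1×1.60×10^-19)(0.328)] = 0.0110 m.

r ≈ 1.10 cm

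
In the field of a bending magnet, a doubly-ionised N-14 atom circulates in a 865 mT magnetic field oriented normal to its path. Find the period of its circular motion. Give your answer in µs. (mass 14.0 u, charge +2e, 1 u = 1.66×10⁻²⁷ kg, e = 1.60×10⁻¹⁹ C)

The cyclotron period is independent of speed: T = 2πm/(qB).
T = 2π(2.32×10^-26) / [(2×1.60×10^-19)(0.865)] = 5.28×10^-7 s.

T ≈ 0.528 µs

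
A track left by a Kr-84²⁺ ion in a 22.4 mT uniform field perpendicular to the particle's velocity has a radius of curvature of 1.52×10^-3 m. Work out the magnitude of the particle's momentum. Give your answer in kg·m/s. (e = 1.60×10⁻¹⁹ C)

Since qvB = mv²/r, the momentum p = mv = qBr.
p = (2×1.60×10^-19)(0.0224)(1.52×10^-3) = 1.09×10^-23 kg·m/s.

p ≈ 1.09×10^-23 kg·m/s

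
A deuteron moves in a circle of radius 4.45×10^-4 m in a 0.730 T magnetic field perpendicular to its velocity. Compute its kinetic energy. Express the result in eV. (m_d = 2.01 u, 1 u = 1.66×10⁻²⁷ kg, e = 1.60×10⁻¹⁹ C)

v = qBr/m = (1×1.60×10^-19)(0.730)(4.45×10^-4) / (3.34×10^-27) = 1.56×10^4 m/s.
K = ½mv² = 0.5·(3.34×10^-27)·(1.56×10^4)² = 4.05×10^-19 J = 2.53 eV.

K ≈ 2.53 eV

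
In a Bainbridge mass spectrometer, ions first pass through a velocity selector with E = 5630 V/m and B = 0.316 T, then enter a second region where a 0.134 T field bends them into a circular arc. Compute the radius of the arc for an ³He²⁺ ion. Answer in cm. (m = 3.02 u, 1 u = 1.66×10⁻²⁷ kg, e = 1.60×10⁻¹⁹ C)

r ≈ 0.208 cm

The selector passes v = E/B = 5630/0.316 = 1.78×10^4 m/s.
In the deflection region, r = mv/(qB₂) = (5.01×10^-27)(1.78×10^4) / [(2×1.60×10^-19)(0.134)] = 2.08×10^-3 m.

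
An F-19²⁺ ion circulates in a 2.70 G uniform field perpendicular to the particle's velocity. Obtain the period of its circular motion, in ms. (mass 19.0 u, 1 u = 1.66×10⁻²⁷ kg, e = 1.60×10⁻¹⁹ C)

T ≈ 2.29 ms

The cyclotron period is independent of speed: T = 2πm/(qB).
T = 2π(3.15×10^-26) / [(2×1.60×10^-19)(2.70×10^-4)] = 2.29×10^-3 s.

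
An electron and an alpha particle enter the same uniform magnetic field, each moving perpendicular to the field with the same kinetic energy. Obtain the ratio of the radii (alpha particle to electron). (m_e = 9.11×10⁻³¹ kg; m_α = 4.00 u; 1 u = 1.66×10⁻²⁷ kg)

r = √(2mK)/(qB) ⇒ at equal K, r ∝ √m/q.
r_{alpha particle}/r_{electron} = 42.7.

ratio ≈ 42.7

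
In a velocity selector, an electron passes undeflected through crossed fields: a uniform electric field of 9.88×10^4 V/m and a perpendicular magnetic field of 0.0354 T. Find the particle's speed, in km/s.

v ≈ 2790 km/s

For zero net force, qE = qvB, so v = E/B.
v = (9.88×10^4) / (0.0354) = 2.79×10^6 m/s.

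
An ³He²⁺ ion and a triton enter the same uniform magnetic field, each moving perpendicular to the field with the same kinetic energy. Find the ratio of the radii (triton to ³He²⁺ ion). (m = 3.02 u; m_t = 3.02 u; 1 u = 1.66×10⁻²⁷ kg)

ratio ≈ 2.00

r = √(2mK)/(qB) ⇒ at equal K, r ∝ √m/q.
r_{triton}/r_{³He²⁺ ion} = 2.00.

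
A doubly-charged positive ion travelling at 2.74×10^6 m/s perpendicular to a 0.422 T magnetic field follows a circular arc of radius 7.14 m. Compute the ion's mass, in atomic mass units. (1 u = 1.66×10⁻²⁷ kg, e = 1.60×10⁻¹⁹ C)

qvB = mv²/r ⇒ m = qBr/v.
m = (2×1.60×10^-19)(0.422)(7.14) / (2.74×10^6) = 3.52×10^-25 kg = 212 u.

m ≈ 212 u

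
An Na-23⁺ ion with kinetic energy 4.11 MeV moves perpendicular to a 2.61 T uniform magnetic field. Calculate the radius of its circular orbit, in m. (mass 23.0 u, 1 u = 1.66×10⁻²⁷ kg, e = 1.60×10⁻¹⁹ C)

r ≈ 0.537 m

Convert the energy: K = 4.11 MeV = 6.58×10^-13 J.
v = √(2K/m) = √(2·6.58×10^-13/3.82×10^-26) = 5.87×10^6 m/s.
r = mv/(qB) = (3.82×10^-26)(5.87×10^6) / [(1×1.60×10^-19)(2.61)] = 0.537 m.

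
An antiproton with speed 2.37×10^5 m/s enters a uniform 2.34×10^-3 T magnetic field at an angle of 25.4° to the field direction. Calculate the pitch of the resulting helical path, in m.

pitch ≈ 6.00 m

The velocity component along B is v∥ = v cos25.4° = 2.14×10^5 m/s.
The cyclotron period T = 2πm/(qB) = 2.80×10^-5 s is set by m, q, B alone.
Pitch = v∥·T = (2.14×10^5)(2.80×10^-5) = 6.00 m.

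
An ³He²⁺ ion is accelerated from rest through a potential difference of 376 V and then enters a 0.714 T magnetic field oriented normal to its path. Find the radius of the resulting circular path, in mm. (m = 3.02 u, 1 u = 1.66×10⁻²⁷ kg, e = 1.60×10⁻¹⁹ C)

r ≈ 4.81 mm

The kinetic energy gained is K = qV = (2×1.60×10^-19)(376) = 1.20×10^-16 J.
v = √(2K/m) = 2.19×10^5 m/s.
r = mv/(qB) = (5.01×10^-27)(2.19×10^5) / [(2×1.60×10^-19)(0.714)] = 4.81×10^-3 m.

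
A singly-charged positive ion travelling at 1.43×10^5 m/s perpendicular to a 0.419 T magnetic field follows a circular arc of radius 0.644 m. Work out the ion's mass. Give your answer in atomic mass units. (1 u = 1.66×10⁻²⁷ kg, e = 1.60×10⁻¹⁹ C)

qvB = mv²/r ⇒ m = qBr/v.
m = (1×1.60×10^-19)(0.419)(0.644) / (1.43×10^5) = 3.02×10^-25 kg = 182 u.

m ≈ 182 u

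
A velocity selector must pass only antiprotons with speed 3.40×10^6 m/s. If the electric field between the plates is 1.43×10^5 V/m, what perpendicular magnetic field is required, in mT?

B ≈ 42.1 mT

qE = qvB ⇒ B = E/v = (1.43×10^5) / (3.40×10^6) = 0.0421 T.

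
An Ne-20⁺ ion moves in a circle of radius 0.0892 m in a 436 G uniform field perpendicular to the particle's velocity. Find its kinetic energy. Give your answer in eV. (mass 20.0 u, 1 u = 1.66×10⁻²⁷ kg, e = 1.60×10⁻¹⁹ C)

v = qBr/m = (1×1.60×10^-19)(0.0436)(0.0892) / (3.32×10^-26) = 1.87×10^4 m/s.
K = ½mv² = 0.5·(3.32×10^-26)·(1.87×10^4)² = 5.83×10^-18 J = 36.4 eV.

K ≈ 36.4 eV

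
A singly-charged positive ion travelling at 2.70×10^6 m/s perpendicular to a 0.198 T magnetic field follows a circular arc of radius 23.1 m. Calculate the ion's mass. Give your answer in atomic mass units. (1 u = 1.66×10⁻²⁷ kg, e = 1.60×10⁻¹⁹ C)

m ≈ 163 u

qvB = mv²/r ⇒ m = qBr/v.
m = (1×1.60×10^-19)(0.198)(23.1) / (2.70×10^6) = 2.71×10^-25 kg = 163 u.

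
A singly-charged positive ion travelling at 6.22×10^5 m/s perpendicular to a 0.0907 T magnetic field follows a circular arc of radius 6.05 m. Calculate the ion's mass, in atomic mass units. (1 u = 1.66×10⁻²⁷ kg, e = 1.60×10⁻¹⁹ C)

m ≈ 85.0 u

qvB = mv²/r ⇒ m = qBr/v.
m = (1×1.60×10^-19)(0.0907)(6.05) / (6.22×10^5) = 1.41×10^-25 kg = 85.0 u.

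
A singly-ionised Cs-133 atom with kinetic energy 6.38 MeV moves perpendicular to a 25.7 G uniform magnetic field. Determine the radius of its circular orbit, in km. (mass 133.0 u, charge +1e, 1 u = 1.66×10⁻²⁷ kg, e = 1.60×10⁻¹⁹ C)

Convert the energy: K = 6.38 MeV = 1.02×10^-12 J.
v = √(2K/m) = √(2·1.02×10^-12/2.21×10^-25) = 3.04×10^6 m/s.
r = mv/(qB) = (2.21×10^-25)(3.04×10^6) / [(1×1.60×10^-19)(2.57×10^-3)] = 1630 m.

r ≈ 1.63 km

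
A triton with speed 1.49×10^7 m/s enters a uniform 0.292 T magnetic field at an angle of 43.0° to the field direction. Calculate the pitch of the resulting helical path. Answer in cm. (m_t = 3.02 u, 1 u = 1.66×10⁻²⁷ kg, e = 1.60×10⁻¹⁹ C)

pitch ≈ 735 cm

The velocity component along B is v∥ = v cos43.0° = 1.09×10^7 m/s.
The cyclotron period T = 2πm/(qB) = 6.74×10^-7 s is set by m, q, B alone.
Pitch = v∥·T = (1.09×10^7)(6.74×10^-7) = 7.35 m.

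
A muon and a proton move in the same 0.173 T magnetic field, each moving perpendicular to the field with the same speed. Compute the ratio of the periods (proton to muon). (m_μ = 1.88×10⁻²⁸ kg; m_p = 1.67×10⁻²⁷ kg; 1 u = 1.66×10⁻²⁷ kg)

ratio ≈ 8.88

T = 2πm/(qB) is independent of speed, so T₂/T₁ = (m₂/q₂)/(m₁/q₁).
T_{proton}/T_{muon} = (1.67×10^-27/1e) / (1.88×10^-28/1e) = 8.88.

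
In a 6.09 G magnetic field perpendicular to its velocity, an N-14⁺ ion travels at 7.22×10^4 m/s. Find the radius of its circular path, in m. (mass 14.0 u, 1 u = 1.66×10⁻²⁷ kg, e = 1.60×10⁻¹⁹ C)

r ≈ 17.2 m

The magnetic force provides the centripetal force: qvB = mv²/r, so r = mv/(qB).
r = (2.32×10^-26 kg)(7.22×10^4 m/s) / [(1×1.60×10^-19 C)(6.09×10^-4 T)] = 17.2 m.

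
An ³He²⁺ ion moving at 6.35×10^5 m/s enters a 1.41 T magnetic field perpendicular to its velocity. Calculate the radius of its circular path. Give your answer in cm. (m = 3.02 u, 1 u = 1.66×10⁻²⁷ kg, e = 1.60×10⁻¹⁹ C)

r ≈ 0.706 cm

The magnetic force provides the centripetal force: qvB = mv²/r, so r = mv/(qB).
r = (5.01×10^-27 kg)(6.35×10^5 m/s) / [(2×1.60×10^-19 C)(1.41 T)] = 7.06×10^-3 m.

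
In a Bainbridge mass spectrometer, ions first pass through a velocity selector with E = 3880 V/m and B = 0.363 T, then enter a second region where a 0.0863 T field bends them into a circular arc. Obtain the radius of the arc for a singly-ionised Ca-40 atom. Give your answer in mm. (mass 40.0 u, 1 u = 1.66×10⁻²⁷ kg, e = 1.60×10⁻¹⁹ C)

r ≈ 51.4 mm

The selector passes v = E/B = 3880/0.363 = 1.07×10^4 m/s.
In the deflection region, r = mv/(qB₂) = (6.64×10^-26)(1.07×10^4) / [(1×1.60×10^-19)(0.0863)] = 0.0514 m.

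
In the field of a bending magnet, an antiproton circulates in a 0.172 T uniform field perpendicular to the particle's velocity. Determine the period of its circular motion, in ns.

The cyclotron period is independent of speed: T = 2πm/(qB).
T = 2π(1.67×10^-27) / [(1×1.60×10^-19)(0.172)] = 3.81×10^-7 s.

T ≈ 381 ns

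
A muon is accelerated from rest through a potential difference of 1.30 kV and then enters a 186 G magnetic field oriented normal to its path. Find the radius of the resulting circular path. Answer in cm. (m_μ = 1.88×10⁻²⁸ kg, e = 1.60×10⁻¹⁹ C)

r ≈ 9.40 cm

The kinetic energy gained is K = qV = (1×1.60×10^-19)(1300) = 2.08×10^-16 J.
v = √(2K/m) = 1.49×10^6 m/s.
r = mv/(qB) = (1.88×10^-28)(1.49×10^6) / [(1×1.60×10^-19)(0.0186)] = 0.0940 m.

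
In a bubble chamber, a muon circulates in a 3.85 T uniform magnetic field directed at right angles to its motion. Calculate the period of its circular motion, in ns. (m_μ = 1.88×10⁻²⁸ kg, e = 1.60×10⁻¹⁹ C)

The cyclotron period is independent of speed: T = 2πm/(qB).
T = 2π(1.88×10^-28) / [(1×1.60×10^-19)(3.85)] = 1.92×10^-9 s.

T ≈ 1.92 ns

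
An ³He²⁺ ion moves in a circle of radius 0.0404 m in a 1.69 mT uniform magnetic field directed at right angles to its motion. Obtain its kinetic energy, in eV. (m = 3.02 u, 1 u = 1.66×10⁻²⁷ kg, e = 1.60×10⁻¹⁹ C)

K ≈ 0.298 eV

v = qBr/m = (2×1.60×10^-19)(1.69×10^-3)(0.0404) / (5.01×10^-27) = 4360 m/s.
K = ½mv² = 0.5·(5.01×10^-27)·(4360)² = 4.76×10^-20 J = 0.298 eV.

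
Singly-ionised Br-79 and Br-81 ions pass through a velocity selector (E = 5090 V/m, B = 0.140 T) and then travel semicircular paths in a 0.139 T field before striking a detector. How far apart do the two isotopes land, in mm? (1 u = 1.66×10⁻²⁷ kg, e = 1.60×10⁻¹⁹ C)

Δd ≈ 10.9 mm

Both emerge at v = E/B₁ = 3.64×10^4 m/s.
r = mv/(qB₂), so r₁ = 0.21438 m and r₂ = 0.21981 m, giving Δr = 5.43×10^-3 m.
After a semicircle each ion lands a diameter 2r from the entry slit, so the separation is 2Δr = 0.0109 m.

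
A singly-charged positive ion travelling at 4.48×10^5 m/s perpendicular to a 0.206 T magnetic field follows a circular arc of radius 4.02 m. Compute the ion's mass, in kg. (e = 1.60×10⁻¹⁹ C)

m ≈ 2.96×10^-25 kg

qvB = mv²/r ⇒ m = qBr/v.
m = (1×1.60×10^-19)(0.206)(4.02) / (4.48×10^5) = 2.96×10^-25 kg.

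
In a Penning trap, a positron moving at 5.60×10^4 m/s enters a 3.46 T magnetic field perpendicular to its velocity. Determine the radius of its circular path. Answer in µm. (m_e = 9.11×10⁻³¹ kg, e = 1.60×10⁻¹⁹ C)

The magnetic force provides the centripetal force: qvB = mv²/r, so r = mv/(qB).
r = (9.11×10^-31 kg)(5.60×10^4 m/s) / [(1×1.60×10^-19 C)(3.46 T)] = 9.22×10^-8 m.

r ≈ 0.0922 µm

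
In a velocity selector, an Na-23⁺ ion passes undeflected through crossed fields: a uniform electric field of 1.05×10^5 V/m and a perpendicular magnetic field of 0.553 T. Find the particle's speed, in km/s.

For zero net force, qE = qvB, so v = E/B.
v = (1.05×10^5) / (0.553) = 1.90×10^5 m/s.

v ≈ 190 km/s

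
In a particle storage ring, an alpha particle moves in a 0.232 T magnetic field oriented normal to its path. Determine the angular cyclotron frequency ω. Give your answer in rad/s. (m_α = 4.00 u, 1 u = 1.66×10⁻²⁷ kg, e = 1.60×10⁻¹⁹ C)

ω = qB/m = (2×1.60×10^-19)(0.232) / (6.64×10^-27) = 1.12×10^7 rad/s.

ω ≈ 1.12×10^7 rad/s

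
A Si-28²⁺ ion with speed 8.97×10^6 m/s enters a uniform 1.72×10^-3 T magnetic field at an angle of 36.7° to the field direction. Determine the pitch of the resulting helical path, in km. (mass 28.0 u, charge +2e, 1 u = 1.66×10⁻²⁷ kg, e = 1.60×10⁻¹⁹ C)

pitch ≈ 3.82 km

The velocity component along B is v∥ = v cos36.7° = 7.19×10^6 m/s.
The cyclotron period T = 2πm/(qB) = 5.31×10^-4 s is set by m, q, B alone.
Pitch = v∥·T = (7.19×10^6)(5.31×10^-4) = 3820 m.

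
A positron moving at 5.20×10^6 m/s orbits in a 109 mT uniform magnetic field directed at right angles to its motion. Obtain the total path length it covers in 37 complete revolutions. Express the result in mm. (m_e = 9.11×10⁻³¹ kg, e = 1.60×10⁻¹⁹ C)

L ≈ 63.1 mm

r = mv/(qB) = 2.72×10^-4 m, so one revolution covers 2πr = 1.71×10^-3 m.
In 37 revolutions: L = 37·2πr = 0.0631 m.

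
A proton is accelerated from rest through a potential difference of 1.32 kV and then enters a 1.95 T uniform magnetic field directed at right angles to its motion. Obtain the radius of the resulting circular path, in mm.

The kinetic energy gained is K = qV = (1×1.60×10^-19)(1320) = 2.11×10^-16 J.
v = √(2K/m) = 5.03×10^5 m/s.
r = mv/(qB) = (1.67×10^-27)(5.03×10^5) / [(1×1.60×10^-19)(1.95)] = 2.69×10^-3 m.

r ≈ 2.69 mm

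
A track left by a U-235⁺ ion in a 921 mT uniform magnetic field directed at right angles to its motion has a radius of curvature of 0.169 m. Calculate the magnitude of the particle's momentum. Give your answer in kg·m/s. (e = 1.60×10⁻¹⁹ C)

Since qvB = mv²/r, the momentum p = mv = qBr.
p = (1×1.60×10^-19)(0.921)(0.169) = 2.49×10^-20 kg·m/s.

p ≈ 2.49×10^-20 kg·m/s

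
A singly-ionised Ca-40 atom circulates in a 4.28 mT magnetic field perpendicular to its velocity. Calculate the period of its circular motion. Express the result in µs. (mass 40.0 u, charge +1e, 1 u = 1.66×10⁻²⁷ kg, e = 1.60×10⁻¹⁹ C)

T ≈ 609 µs

The cyclotron period is independent of speed: T = 2πm/(qB).
T = 2π(6.64×10^-26) / [(1×1.60×10^-19)(4.28×10^-3)] = 6.09×10^-4 s.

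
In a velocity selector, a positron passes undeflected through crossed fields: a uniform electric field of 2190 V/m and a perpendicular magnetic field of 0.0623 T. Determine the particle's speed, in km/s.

v ≈ 35.2 km/s

For zero net force, qE = qvB, so v = E/B.
v = (2190) / (0.0623) = 3.52×10^4 m/s.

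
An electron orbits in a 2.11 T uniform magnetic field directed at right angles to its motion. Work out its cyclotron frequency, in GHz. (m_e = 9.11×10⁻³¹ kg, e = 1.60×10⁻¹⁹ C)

f = qB/(2πm) = (1×1.60×10^-19)(2.11) / [2π(9.11×10^-31)] = 5.90×10^10 Hz.

f ≈ 59.0 GHz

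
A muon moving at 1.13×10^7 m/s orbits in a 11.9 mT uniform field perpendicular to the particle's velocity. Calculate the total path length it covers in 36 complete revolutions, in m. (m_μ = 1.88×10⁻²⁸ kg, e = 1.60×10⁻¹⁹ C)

r = mv/(qB) = 1.12 m, so one revolution covers 2πr = 7.01 m.
In 36 revolutions: L = 36·2πr = 252 m.

L ≈ 252 m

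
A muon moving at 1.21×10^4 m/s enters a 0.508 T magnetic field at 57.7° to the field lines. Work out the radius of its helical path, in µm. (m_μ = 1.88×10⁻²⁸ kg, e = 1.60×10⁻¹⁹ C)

r ≈ 23.7 µm

Only the perpendicular component v⊥ = v sin57.7° = 1.02×10^4 m/s is bent by the field.
r = m v⊥ /(qB) = (1.88×10^-28)(1.02×10^4) / [(1×1.60×10^-19)(0.508)] = 2.37×10^-5 m.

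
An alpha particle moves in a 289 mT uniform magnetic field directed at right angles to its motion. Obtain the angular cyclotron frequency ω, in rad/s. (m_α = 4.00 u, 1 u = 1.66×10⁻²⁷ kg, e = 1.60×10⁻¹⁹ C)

ω = qB/m = (2×1.60×10^-19)(0.289) / (6.64×10^-27) = 1.39×10^7 rad/s.

ω ≈ 1.39×10^7 rad/s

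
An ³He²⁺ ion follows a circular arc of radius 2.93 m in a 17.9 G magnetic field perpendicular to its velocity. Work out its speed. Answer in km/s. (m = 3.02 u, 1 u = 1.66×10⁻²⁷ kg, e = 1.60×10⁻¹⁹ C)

v ≈ 335 km/s

From qvB = mv²/r, v = qBr/m.
v = (2×1.60×10^-19)(1.79×10^-3)(2.93) / (5.01×10^-27) = 3.35×10^5 m/s.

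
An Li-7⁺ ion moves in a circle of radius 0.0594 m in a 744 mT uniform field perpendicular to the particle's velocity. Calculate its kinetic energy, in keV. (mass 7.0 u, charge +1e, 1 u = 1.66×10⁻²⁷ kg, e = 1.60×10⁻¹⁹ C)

K ≈ 13.4 keV

v = qBr/m = (1×1.60×10^-19)(0.744)(0.0594) / (1.16×10^-26) = 6.09×10^5 m/s.
K = ½mv² = 0.5·(1.16×10^-26)·(6.09×10^5)² = 2.15×10^-15 J = 13.4 keV.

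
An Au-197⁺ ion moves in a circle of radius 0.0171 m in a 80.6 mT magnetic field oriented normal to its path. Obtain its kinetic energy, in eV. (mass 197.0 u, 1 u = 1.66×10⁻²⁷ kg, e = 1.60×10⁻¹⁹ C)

v = qBr/m = (1×1.60×10^-19)(0.0806)(0.0171) / (3.27×10^-25) = 674 m/s.
K = ½mv² = 0.5·(3.27×10^-25)·(674)² = 7.44×10^-20 J = 0.465 eV.

K ≈ 0.465 eV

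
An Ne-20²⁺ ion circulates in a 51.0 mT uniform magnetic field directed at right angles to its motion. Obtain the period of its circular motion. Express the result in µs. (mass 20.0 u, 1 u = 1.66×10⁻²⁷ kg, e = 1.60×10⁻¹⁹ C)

The cyclotron period is independent of speed: T = 2πm/(qB).
T = 2π(3.32×10^-26) / [(2×1.60×10^-19)(0.0510)] = 1.28×10^-5 s.

T ≈ 12.8 µs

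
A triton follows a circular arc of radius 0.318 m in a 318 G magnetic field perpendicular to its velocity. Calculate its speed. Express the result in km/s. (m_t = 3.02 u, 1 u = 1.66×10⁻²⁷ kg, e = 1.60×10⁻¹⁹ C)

From qvB = mv²/r, v = qBr/m.
v = (1×1.60×10^-19)(0.0318)(0.318) / (5.01×10^-27) = 3.23×10^5 m/s.

v ≈ 323 km/s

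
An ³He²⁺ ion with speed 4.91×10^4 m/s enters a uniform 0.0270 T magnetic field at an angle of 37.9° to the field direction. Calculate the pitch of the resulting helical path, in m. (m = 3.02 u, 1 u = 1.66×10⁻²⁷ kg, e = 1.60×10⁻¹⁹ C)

pitch ≈ 0.141 m

The velocity component along B is v∥ = v cos37.9° = 3.87×10^4 m/s.
The cyclotron period T = 2πm/(qB) = 3.65×10^-6 s is set by m, q, B alone.
Pitch = v∥·T = (3.87×10^4)(3.65×10^-6) = 0.141 m.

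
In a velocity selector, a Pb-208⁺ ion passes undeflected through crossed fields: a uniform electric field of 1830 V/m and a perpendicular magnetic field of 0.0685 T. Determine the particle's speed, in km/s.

v ≈ 26.7 km/s

For zero net force, qE = qvB, so v = E/B.
v = (1830) / (0.0685) = 2.67×10^4 m/s.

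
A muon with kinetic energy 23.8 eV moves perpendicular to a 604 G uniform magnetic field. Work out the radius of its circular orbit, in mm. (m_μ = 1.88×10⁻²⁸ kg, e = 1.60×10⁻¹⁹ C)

r ≈ 3.92 mm

Convert the energy: K = 23.8 eV = 3.81×10^-18 J.
v = √(2K/m) = √(2·3.81×10^-18/1.88×10^-28) = 2.01×10^5 m/s.
r = mv/(qB) = (1.88×10^-28)(2.01×10^5) / [(1×1.60×10^-19)(0.0604)] = 3.92×10^-3 m.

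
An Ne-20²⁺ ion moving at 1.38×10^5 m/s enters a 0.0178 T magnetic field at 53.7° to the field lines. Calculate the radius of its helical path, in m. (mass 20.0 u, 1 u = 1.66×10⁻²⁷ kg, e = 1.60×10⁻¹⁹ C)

Only the perpendicular component v⊥ = v sin53.7° = 1.11×10^5 m/s is bent by the field.
r = m v⊥ /(qB) = (3.32×10^-26)(1.11×10^5) / [(2×1.60×10^-19)(0.0178)] = 0.648 m.

r ≈ 0.648 m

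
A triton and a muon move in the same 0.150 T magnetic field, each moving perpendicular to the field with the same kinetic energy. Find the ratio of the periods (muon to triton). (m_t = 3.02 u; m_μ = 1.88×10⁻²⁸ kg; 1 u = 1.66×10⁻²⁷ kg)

T = 2πm/(qB) is independent of speed, so T₂/T₁ = (m₂/q₂)/(m₁/q₁).
T_{muon}/T_{triton} = (1.88×10^-28/1e) / (5.01×10^-27/1e) = 0.0375.

ratio ≈ 0.0375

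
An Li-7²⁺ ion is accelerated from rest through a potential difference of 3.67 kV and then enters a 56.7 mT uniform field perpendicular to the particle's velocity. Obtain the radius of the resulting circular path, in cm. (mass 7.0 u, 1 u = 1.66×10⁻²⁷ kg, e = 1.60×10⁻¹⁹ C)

r ≈ 28.8 cm

The kinetic energy gained is K = qV = (2×1.60×10^-19)(3670) = 1.17×10^-15 J.
v = √(2K/m) = 4.50×10^5 m/s.
r = mv/(qB) = (1.16×10^-26)(4.50×10^5) / [(2×1.60×10^-19)(0.0567)] = 0.288 m.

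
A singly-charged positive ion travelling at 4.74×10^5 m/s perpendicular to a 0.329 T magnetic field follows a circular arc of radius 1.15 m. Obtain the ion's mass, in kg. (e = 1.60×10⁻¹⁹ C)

qvB = mv²/r ⇒ m = qBr/v.
m = (1×1.60×10^-19)(0.329)(1.15) / (4.74×10^5) = 1.28×10^-25 kg.

m ≈ 1.28×10^-25 kg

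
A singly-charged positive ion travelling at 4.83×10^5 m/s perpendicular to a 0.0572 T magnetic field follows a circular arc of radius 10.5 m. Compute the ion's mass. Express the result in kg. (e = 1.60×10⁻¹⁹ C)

qvB = mv²/r ⇒ m = qBr/v.
m = (1×1.60×10^-19)(0.0572)(10.5) / (4.83×10^5) = 1.99×10^-25 kg.

m ≈ 1.99×10^-25 kg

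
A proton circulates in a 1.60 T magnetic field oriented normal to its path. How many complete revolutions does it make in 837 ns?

T = 2πm/(qB) = 2π(1.67×10^-27) / [(1×1.60×10^-19)(1.60)] = 4.0988×10^-8 s.
N = t/T = 8.37×10^-7 / 4.0988×10^-8 ≈ 20.42, so 20 complete revolutions.

N = 20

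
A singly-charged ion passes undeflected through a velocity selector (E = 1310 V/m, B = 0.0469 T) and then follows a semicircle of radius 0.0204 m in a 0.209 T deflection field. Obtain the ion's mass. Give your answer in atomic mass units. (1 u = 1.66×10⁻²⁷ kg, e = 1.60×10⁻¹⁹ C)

v = E/B₁ = 2.79×10^4 m/s.
From r = mv/(qB₂), m = qB₂r/v = (1×1.60×10^-19)(0.209)(0.0204) / (2.79×10^4) = 2.44×10^-26 kg.
In atomic mass units: m = 2.44×10^-26 / 1.66×10^-27 = 14.7 u.

m ≈ 14.7 u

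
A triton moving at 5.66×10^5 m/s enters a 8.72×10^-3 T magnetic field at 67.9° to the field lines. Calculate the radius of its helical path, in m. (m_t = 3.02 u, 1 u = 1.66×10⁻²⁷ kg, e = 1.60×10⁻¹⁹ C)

r ≈ 1.88 m

Only the perpendicular component v⊥ = v sin67.9° = 5.24×10^5 m/s is bent by the field.
r = m v⊥ /(qB) = (5.01×10^-27)(5.24×10^5) / [(1×1.60×10^-19)(8.72×10^-3)] = 1.88 m.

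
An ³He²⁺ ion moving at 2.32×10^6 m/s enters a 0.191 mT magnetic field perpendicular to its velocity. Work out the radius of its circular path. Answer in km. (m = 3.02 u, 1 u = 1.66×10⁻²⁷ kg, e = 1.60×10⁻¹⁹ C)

The magnetic force provides the centripetal force: qvB = mv²/r, so r = mv/(qB).
r = (5.01×10^-27 kg)(2.32×10^6 m/s) / [(2×1.60×10^-19 C)(1.91×10^-4 T)] = 190 m.

r ≈ 0.190 km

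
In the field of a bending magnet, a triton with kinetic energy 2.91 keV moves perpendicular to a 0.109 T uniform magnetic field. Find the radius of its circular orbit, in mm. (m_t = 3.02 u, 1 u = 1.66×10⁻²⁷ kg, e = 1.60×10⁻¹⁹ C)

Convert the energy: K = 2.91 keV = 4.66×10^-16 J.
v = √(2K/m) = √(2·4.66×10^-16/5.01×10^-27) = 4.31×10^5 m/s.
r = mv/(qB) = (5.01×10^-27)(4.31×10^5) / [(1×1.60×10^-19)(0.109)] = 0.124 m.

r ≈ 124 mm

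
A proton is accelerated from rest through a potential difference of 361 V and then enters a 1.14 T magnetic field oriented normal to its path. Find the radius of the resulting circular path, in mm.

r ≈ 2.41 mm

The kinetic energy gained is K = qV = (1×1.60×10^-19)(361) = 5.78×10^-17 J.
v = √(2K/m) = 2.63×10^5 m/s.
r = mv/(qB) = (1.67×10^-27)(2.63×10^5) / [(1×1.60×10^-19)(1.14)] = 2.41×10^-3 m.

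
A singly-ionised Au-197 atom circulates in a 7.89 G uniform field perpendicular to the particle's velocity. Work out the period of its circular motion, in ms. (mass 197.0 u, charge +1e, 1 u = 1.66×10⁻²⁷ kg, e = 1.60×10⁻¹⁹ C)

The cyclotron period is independent of speed: T = 2πm/(qB).
T = 2π(3.27×10^-25) / [(1×1.60×10^-19)(7.89×10^-4)] = 0.0163 s.

T ≈ 16.3 ms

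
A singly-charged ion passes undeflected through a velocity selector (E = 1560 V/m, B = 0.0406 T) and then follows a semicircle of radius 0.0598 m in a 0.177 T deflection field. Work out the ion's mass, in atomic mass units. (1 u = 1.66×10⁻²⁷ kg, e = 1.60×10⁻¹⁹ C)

v = E/B₁ = 3.84×10^4 m/s.
From r = mv/(qB₂), m = qB₂r/v = (1×1.60×10^-19)(0.177)(0.0598) / (3.84×10^4) = 4.41×10^-26 kg.
In atomic mass units: m = 4.41×10^-26 / 1.66×10^-27 = 26.6 u.

m ≈ 26.6 u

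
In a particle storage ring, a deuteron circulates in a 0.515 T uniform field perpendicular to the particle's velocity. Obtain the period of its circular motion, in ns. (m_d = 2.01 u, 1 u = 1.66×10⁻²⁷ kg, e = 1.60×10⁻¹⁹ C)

T ≈ 254 ns

The cyclotron period is independent of speed: T = 2πm/(qB).
T = 2π(3.34×10^-27) / [(1×1.60×10^-19)(0.515)] = 2.54×10^-7 s.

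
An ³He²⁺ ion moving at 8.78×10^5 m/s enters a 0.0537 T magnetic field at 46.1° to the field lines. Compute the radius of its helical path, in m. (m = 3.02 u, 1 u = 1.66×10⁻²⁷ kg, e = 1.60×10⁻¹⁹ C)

r ≈ 0.185 m

Only the perpendicular component v⊥ = v sin46.1° = 6.33×10^5 m/s is bent by the field.
r = m v⊥ /(qB) = (5.01×10^-27)(6.33×10^5) / [(2×1.60×10^-19)(0.0537)] = 0.185 m.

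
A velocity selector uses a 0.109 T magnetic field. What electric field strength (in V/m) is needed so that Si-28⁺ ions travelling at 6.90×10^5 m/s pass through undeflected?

qE = qvB ⇒ E = vB = (6.90×10^5)(0.109) = 7.52×10^4 V/m.

E ≈ 7.52×10^4 V/m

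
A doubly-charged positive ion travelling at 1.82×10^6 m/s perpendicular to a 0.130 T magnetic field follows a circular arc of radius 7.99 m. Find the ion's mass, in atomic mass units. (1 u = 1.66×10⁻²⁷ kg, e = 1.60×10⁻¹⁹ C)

m ≈ 110 u

qvB = mv²/r ⇒ m = qBr/v.
m = (2×1.60×10^-19)(0.130)(7.99) / (1.82×10^6) = 1.83×10^-25 kg = 110 u.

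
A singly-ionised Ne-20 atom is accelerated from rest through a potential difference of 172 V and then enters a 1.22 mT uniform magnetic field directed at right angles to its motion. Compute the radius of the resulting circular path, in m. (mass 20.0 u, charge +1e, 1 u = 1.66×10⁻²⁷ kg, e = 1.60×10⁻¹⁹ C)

The kinetic energy gained is K = qV = (1×1.60×10^-19)(172) = 2.75×10^-17 J.
v = √(2K/m) = 4.07×10^4 m/s.
r = mv/(qB) = (3.32×10^-26)(4.07×10^4) / [(1×1.60×10^-19)(1.22×10^-3)] = 6.93 m.

r ≈ 6.93 m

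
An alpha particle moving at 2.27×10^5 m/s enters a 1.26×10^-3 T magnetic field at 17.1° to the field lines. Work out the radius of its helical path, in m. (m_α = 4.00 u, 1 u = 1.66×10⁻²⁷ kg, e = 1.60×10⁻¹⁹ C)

Only the perpendicular component v⊥ = v sin17.1° = 6.67×10^4 m/s is bent by the field.
r = m v⊥ /(qB) = (6.64×10^-27)(6.67×10^4) / [(2×1.60×10^-19)(1.26×10^-3)] = 1.10 m.

r ≈ 1.10 m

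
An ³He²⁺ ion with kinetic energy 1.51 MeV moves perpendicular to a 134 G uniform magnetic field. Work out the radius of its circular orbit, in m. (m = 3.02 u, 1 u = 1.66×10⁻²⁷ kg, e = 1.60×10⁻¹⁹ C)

Convert the energy: K = 1.51 MeV = 2.42×10^-13 J.
v = √(2K/m) = √(2·2.42×10^-13/5.01×10^-27) = 9.82×10^6 m/s.
r = mv/(qB) = (5.01×10^-27)(9.82×10^6) / [(2×1.60×10^-19)(0.0134)] = 11.5 m.

r ≈ 11.5 m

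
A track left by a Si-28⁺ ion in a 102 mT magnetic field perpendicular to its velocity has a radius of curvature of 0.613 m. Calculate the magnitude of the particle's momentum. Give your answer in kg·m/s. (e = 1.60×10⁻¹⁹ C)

p ≈ 1.00×10^-20 kg·m/s

Since qvB = mv²/r, the momentum p = mv = qBr.
p = (1×1.60×10^-19)(0.102)(0.613) = 1.00×10^-20 kg·m/s.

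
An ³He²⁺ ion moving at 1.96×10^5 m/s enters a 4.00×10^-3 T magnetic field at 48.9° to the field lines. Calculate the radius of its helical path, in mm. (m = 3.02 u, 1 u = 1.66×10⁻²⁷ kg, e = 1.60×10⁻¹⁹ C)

r ≈ 578 mm

Only the perpendicular component v⊥ = v sin48.9° = 1.48×10^5 m/s is bent by the field.
r = m v⊥ /(qB) = (5.01×10^-27)(1.48×10^5) / [(2×1.60×10^-19)(4.00×10^-3)] = 0.578 m.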